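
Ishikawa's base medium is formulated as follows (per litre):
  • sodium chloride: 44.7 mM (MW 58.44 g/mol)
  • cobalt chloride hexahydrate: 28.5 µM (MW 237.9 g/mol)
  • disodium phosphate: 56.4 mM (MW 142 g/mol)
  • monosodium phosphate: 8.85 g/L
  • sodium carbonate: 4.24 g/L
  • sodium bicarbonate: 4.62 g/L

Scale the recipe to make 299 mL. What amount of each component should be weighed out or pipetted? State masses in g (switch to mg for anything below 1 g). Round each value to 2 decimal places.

Scale factor relative to 1 L: 0.299.
sodium chloride: 44.7 mmol/L × 58.44 mg/mmol × 0.299 L = 781.07 mg
cobalt chloride hexahydrate: 28.5 µmol/L × 237.9 g/mol × 0.299 L ÷ 1000 = 2.03 mg
disodium phosphate: 56.4 mmol/L × 142 g/mol × 0.299 L ÷ 1000 = 2.39 g
monosodium phosphate: 8.85 g/L × 0.299 L = 2.65 g
sodium carbonate: 4.24 g/L × 0.299 L = 1.27 g
sodium bicarbonate: 4.62 g/L × 0.299 L = 1.38 g

sodium chloride 781.07 mg; cobalt chloride hexahydrate 2.03 mg; disodium phosphate 2.39 g; monosodium phosphate 2.65 g; sodium carbonate 1.27 g; sodium bicarbonate 1.38 g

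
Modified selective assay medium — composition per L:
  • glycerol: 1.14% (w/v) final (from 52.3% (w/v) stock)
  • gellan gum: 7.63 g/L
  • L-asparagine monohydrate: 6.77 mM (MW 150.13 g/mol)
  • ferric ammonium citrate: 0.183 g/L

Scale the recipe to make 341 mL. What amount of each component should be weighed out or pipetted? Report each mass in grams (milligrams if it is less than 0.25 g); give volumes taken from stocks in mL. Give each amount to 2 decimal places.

glycerol 7.43 mL; gellan gum 2.60 g; L-asparagine monohydrate 0.35 g; ferric ammonium citrate 62.40 mg

Working volume: 341 mL = 0.341 L.
glycerol: C1V1 = C2V2 → 1.14% ÷ 52.3% × 341 mL = 7.43 mL
gellan gum: 7.63 g/L × 0.341 L = 2.60 g
L-asparagine monohydrate: 6.77 mmol/L × 150.13 g/mol × 0.341 L ÷ 1000 = 0.35 g
ferric ammonium citrate: 0.183 g/L × 0.341 L = 0.062403 g = 62.40 mg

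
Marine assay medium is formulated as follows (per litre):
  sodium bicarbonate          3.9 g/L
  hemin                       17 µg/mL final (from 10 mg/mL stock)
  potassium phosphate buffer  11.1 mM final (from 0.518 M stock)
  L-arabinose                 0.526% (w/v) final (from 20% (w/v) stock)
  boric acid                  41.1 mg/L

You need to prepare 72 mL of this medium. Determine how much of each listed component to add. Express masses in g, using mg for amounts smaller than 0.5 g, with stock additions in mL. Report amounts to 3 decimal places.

sodium bicarbonate 280.800 mg; hemin 0.122 mL; potassium phosphate buffer 1.543 mL; L-arabinose 1.894 mL; boric acid 2.959 mg

Scale factor relative to 1 L: 0.072.
sodium bicarbonate: 3.9 g/L × 0.072 L = 0.2808 g = 280.800 mg
hemin: C1V1 = C2V2 → 17 µg/mL × 72 mL ÷ 10000 µg/mL = 0.122 mL
potassium phosphate buffer: C1V1 = C2V2 → 11.1 mM × 72 mL ÷ 518 mM = 1.543 mL
L-arabinose: V = C2·V2/C1 = 0.526% ÷ 20% × 72 mL = 1.894 mL
boric acid: 41.1 mg/L × 0.072 L = 2.959 mg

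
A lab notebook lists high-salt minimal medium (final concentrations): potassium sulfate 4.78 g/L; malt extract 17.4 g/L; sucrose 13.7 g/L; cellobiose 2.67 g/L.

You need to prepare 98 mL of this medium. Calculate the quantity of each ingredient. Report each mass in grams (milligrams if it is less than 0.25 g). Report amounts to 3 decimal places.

potassium sulfate 0.468 g; malt extract 1.705 g; sucrose 1.343 g; cellobiose 0.262 g

Scale factor relative to 1 L: 0.098.
potassium sulfate: 4.78 g/L × 0.098 L = 0.468 g
malt extract: 17.4 g/L × 0.098 L = 1.705 g
sucrose: 13.7 g/L × 0.098 L = 1.343 g
cellobiose: 2.67 g/L × 0.098 L = 0.262 g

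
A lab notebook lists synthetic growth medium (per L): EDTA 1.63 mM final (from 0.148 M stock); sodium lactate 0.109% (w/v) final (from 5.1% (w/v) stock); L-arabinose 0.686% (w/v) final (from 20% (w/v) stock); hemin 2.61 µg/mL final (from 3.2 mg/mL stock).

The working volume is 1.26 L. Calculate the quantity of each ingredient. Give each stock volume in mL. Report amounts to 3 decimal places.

EDTA 13.877 mL; sodium lactate 26.929 mL; L-arabinose 43.218 mL; hemin 1.028 mL

Working volume: 1.26 L.
EDTA: dilute stock: 1.63 mM × 1260 mL ÷ 148 mM = 13.877 mL
sodium lactate: C1V1 = C2V2 → 0.109% ÷ 5.1% × 1260 mL = 26.929 mL
L-arabinose: V = C2·V2/C1 = 0.686% ÷ 20% × 1260 mL = 43.218 mL
hemin: V = C2·V2/C1 = 2.61 µg/mL × 1260 mL ÷ 3200 µg/mL = 1.028 mL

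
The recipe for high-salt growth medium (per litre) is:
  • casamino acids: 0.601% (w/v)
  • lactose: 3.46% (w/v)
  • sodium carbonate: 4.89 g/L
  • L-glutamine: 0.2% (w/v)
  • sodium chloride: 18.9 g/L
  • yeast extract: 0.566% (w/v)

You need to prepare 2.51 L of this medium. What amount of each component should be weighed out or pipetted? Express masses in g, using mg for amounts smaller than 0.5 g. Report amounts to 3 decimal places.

Working volume: 2.51 L.
casamino acids: 0.601 g per 100 mL × 2510 mL ÷ 100 = 15.085 g
lactose: 3.46 g per 100 mL × 2510 mL ÷ 100 = 86.846 g
sodium carbonate: 4.89 g/L × 2.51 L = 12.274 g
L-glutamine: 0.2% w/v = 2 g/L → 2 × 2.51 L = 5.020 g
sodium chloride: 18.9 g/L × 2.51 L = 47.439 g
yeast extract: 0.566% w/v = 5.66 g/L → 5.66 × 2.51 L = 14.207 g

casamino acids 15.085 g; lactose 86.846 g; sodium carbonate 12.274 g; L-glutamine 5.020 g; sodium chloride 47.439 g; yeast extract 14.207 g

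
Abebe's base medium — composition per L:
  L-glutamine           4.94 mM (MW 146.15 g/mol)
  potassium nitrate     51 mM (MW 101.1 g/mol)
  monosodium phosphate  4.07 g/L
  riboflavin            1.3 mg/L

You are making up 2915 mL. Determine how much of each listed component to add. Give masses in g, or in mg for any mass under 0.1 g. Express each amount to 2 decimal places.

Working volume: 2915 mL = 2.915 L.
L-glutamine: 4.94 mmol/L × 146.15 g/mol × 2.915 L ÷ 1000 = 2.10 g
potassium nitrate: 51 mmol/L × 101.1 g/mol × 2.915 L ÷ 1000 = 15.03 g
monosodium phosphate: 4.07 g/L × 2.915 L = 11.86 g
riboflavin: 1.3 mg/L × 2.915 L = 3.79 mg

L-glutamine 2.10 g; potassium nitrate 15.03 g; monosodium phosphate 11.86 g; riboflavin 3.79 mg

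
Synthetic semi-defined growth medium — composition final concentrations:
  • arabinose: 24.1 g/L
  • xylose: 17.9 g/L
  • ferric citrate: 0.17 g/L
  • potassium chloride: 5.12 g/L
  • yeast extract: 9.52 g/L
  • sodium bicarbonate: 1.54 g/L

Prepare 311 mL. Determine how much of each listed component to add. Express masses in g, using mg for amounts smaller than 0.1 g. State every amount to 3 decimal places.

arabinose 7.495 g; xylose 5.567 g; ferric citrate 52.870 mg; potassium chloride 1.592 g; yeast extract 2.961 g; sodium bicarbonate 0.479 g

Target volume = 311 mL = 0.311 L.
arabinose: 24.1 g/L × 0.311 L = 7.495 g
xylose: 17.9 g/L × 0.311 L = 5.567 g
ferric citrate: 0.17 g/L × 0.311 L = 0.05287 g = 52.870 mg
potassium chloride: 5.12 g/L × 0.311 L = 1.592 g
yeast extract: 9.52 g/L × 0.311 L = 2.961 g
sodium bicarbonate: 1.54 g/L × 0.311 L = 0.479 g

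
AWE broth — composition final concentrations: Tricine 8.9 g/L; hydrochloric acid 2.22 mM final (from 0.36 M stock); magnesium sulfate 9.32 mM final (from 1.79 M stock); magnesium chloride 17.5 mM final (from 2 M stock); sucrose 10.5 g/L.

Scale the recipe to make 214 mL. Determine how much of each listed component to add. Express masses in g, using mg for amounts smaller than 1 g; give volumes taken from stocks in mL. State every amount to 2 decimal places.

Scale factor relative to 1 L: 0.214.
Tricine: 8.9 g/L × 0.214 L = 1.90 g
hydrochloric acid: C1V1 = C2V2 → 2.22 mM × 214 mL ÷ 360 mM = 1.32 mL
magnesium sulfate: C1V1 = C2V2 → 9.32 mM × 214 mL ÷ 1790 mM = 1.11 mL
magnesium chloride: dilute stock: 17.5 mM × 214 mL ÷ 2000 mM = 1.87 mL
sucrose: 10.5 g/L × 0.214 L = 2.25 g

Tricine 1.90 g; hydrochloric acid 1.32 mL; magnesium sulfate 1.11 mL; magnesium chloride 1.87 mL; sucrose 2.25 g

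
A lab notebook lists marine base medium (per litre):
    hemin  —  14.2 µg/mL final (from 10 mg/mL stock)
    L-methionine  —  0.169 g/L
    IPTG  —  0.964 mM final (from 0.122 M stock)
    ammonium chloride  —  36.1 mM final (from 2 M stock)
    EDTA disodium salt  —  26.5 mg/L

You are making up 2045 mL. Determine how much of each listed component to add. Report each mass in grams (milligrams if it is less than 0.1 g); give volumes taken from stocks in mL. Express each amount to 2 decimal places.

Target volume = 2045 mL = 2.045 L.
hemin: dilute stock: 14.2 µg/mL × 2045 mL ÷ 10000 µg/mL = 2.90 mL
L-methionine: 0.169 g/L × 2.045 L = 0.35 g
IPTG: V = C2·V2/C1 = 0.964 mM × 2045 mL ÷ 122 mM = 16.16 mL
ammonium chloride: V = C2·V2/C1 = 36.1 mM × 2045 mL ÷ 2000 mM = 36.91 mL
EDTA disodium salt: 26.5 mg/L × 2.045 L = 54.19 mg

hemin 2.90 mL; L-methionine 0.35 g; IPTG 16.16 mL; ammonium chloride 36.91 mL; EDTA disodium salt 54.19 mg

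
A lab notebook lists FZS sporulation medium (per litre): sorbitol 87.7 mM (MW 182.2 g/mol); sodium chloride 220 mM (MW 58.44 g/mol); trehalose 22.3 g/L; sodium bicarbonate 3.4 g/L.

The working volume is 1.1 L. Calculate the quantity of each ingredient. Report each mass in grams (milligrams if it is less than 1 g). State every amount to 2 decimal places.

Working volume: 1.1 L.
sorbitol: 87.7 mmol/L × 182.2 g/mol × 1.1 L ÷ 1000 = 17.58 g
sodium chloride: 220 mmol/L × 58.44 g/mol × 1.1 L ÷ 1000 = 14.14 g
trehalose: 22.3 g/L × 1.1 L = 24.53 g
sodium bicarbonate: 3.4 g/L × 1.1 L = 3.74 g

sorbitol 17.58 g; sodium chloride 14.14 g; trehalose 24.53 g; sodium bicarbonate 3.74 g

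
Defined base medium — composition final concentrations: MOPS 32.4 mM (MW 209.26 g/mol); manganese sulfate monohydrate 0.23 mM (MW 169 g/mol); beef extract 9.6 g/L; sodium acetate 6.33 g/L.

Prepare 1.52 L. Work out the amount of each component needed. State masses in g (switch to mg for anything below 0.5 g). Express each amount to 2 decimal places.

Scale factor relative to 1 L: 1.52.
MOPS: 32.4 mmol/L × 209.26 g/mol × 1.52 L ÷ 1000 = 10.31 g
manganese sulfate monohydrate: 0.23 mmol/L × 169 mg/mmol × 1.52 L = 59.08 mg
beef extract: 9.6 g/L × 1.52 L = 14.59 g
sodium acetate: 6.33 g/L × 1.52 L = 9.62 g

MOPS 10.31 g; manganese sulfate monohydrate 59.08 mg; beef extract 14.59 g; sodium acetate 9.62 g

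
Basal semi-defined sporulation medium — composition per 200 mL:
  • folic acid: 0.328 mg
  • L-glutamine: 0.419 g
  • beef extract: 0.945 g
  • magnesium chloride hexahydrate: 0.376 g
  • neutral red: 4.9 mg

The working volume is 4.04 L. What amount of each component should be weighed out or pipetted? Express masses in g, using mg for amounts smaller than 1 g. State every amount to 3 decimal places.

folic acid 6.626 mg; L-glutamine 8.464 g; beef extract 19.089 g; magnesium chloride hexahydrate 7.595 g; neutral red 98.980 mg

Scale factor = 4040 mL / 200 mL = 20.2.
folic acid: 0.328 mg × (4040 mL / 200 mL) = 6.626 mg
L-glutamine: 0.419 g × (4040 mL / 200 mL) = 8.464 g
beef extract: 0.945 g × (4040 mL / 200 mL) = 19.089 g
magnesium chloride hexahydrate: 0.376 g × (4040 mL / 200 mL) = 7.595 g
neutral red: 4.9 mg × (4040 mL / 200 mL) = 98.980 mg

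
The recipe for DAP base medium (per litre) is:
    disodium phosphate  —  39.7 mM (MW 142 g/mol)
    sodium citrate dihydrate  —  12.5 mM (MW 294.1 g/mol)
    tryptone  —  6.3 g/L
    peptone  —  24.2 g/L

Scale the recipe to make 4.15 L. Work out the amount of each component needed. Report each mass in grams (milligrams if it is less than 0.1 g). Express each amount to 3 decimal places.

disodium phosphate 23.395 g; sodium citrate dihydrate 15.256 g; tryptone 26.145 g; peptone 100.430 g

Scale factor relative to 1 L: 4.15.
disodium phosphate: 39.7 mmol/L × 142 g/mol × 4.15 L ÷ 1000 = 23.395 g
sodium citrate dihydrate: 12.5 mmol/L × 294.1 g/mol × 4.15 L ÷ 1000 = 15.256 g
tryptone: 6.3 g/L × 4.15 L = 26.145 g
peptone: 24.2 g/L × 4.15 L = 100.430 g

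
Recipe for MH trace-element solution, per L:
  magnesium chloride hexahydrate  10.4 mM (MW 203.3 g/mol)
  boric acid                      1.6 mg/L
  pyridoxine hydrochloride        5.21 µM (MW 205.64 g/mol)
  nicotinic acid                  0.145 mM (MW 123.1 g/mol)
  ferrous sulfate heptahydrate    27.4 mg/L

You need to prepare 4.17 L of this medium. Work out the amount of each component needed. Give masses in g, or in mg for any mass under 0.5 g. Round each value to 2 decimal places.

Working volume: 4.17 L.
magnesium chloride hexahydrate: 10.4 mmol/L × 203.3 g/mol × 4.17 L ÷ 1000 = 8.82 g
boric acid: 1.6 mg/L × 4.17 L = 6.67 mg
pyridoxine hydrochloride: 5.21 µmol/L × 205.64 g/mol × 4.17 L ÷ 1000 = 4.47 mg
nicotinic acid: 0.145 mmol/L × 123.1 mg/mmol × 4.17 L = 74.43 mg
ferrous sulfate heptahydrate: 27.4 mg/L × 4.17 L = 114.26 mg

magnesium chloride hexahydrate 8.82 g; boric acid 6.67 mg; pyridoxine hydrochloride 4.47 mg; nicotinic acid 74.43 mg; ferrous sulfate heptahydrate 114.26 mg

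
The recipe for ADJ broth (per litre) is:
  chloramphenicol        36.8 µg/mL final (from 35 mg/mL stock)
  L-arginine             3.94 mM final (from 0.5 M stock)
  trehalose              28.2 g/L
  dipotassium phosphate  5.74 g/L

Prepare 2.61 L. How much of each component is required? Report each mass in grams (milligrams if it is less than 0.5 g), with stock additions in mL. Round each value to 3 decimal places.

chloramphenicol 2.744 mL; L-arginine 20.567 mL; trehalose 73.602 g; dipotassium phosphate 14.981 g

Scale factor relative to 1 L: 2.61.
chloramphenicol: dilute stock: 36.8 µg/mL × 2610 mL ÷ 35000 µg/mL = 2.744 mL
L-arginine: V = C2·V2/C1 = 3.94 mM × 2610 mL ÷ 500 mM = 20.567 mL
trehalose: 28.2 g/L × 2.61 L = 73.602 g
dipotassium phosphate: 5.74 g/L × 2.61 L = 14.981 g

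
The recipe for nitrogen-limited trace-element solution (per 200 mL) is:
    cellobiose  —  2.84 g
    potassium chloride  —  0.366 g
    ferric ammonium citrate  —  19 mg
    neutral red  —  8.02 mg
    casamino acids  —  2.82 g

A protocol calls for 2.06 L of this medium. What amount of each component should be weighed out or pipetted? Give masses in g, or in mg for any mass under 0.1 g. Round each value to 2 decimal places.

cellobiose 29.25 g; potassium chloride 3.77 g; ferric ammonium citrate 0.20 g; neutral red 82.61 mg; casamino acids 29.05 g

Scale factor = 2060 mL / 200 mL = 10.3.
cellobiose: 2.84 g × (2060 mL / 200 mL) = 29.25 g
potassium chloride: 0.366 g × (2060 mL / 200 mL) = 3.77 g
ferric ammonium citrate: 19 mg × (2060 mL / 200 mL) = 195.7 mg = 0.20 g
neutral red: 8.02 mg × (2060 mL / 200 mL) = 82.61 mg
casamino acids: 2.82 g × (2060 mL / 200 mL) = 29.05 g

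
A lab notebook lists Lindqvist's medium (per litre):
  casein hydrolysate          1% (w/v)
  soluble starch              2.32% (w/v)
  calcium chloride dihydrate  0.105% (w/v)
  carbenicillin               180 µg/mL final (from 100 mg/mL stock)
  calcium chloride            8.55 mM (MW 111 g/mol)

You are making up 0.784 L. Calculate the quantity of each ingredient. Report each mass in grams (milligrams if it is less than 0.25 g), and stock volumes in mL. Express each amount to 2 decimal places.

casein hydrolysate 7.84 g; soluble starch 18.19 g; calcium chloride dihydrate 0.82 g; carbenicillin 1.41 mL; calcium chloride 0.74 g

Working volume: 0.784 L.
casein hydrolysate: 1 g per 100 mL × 784 mL ÷ 100 = 7.84 g
soluble starch: 2.32% w/v = 23.2 g/L → 23.2 × 0.784 L = 18.19 g
calcium chloride dihydrate: 0.105 g per 100 mL × 784 mL ÷ 100 = 0.82 g
carbenicillin: dilute stock: 180 µg/mL × 784 mL ÷ 100000 µg/mL = 1.41 mL
calcium chloride: 8.55 mmol/L × 111 g/mol × 0.784 L ÷ 1000 = 0.74 g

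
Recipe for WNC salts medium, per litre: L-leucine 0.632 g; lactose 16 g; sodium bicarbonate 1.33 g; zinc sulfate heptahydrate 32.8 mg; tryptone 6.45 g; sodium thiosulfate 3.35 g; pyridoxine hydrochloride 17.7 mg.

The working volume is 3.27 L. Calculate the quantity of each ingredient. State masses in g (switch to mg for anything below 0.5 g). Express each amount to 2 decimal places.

Scale factor = 3270 mL / 1000 mL = 3.27.
L-leucine: 0.632 g × (3270 mL / 1000 mL) = 2.07 g
lactose: 16 g × (3270 mL / 1000 mL) = 52.32 g
sodium bicarbonate: 1.33 g × (3270 mL / 1000 mL) = 4.35 g
zinc sulfate heptahydrate: 32.8 mg × (3270 mL / 1000 mL) = 107.26 mg
tryptone: 6.45 g × (3270 mL / 1000 mL) = 21.09 g
sodium thiosulfate: 3.35 g × (3270 mL / 1000 mL) = 10.95 g
pyridoxine hydrochloride: 17.7 mg × (3270 mL / 1000 mL) = 57.88 mg

L-leucine 2.07 g; lactose 52.32 g; sodium bicarbonate 4.35 g; zinc sulfate heptahydrate 107.26 mg; tryptone 21.09 g; sodium thiosulfate 10.95 g; pyridoxine hydrochloride 57.88 mg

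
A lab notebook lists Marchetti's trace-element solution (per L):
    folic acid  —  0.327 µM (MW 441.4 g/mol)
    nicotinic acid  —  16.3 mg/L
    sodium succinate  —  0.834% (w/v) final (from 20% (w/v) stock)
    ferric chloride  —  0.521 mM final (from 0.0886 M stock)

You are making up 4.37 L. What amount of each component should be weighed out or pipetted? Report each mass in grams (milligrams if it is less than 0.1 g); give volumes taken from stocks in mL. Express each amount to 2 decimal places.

folic acid 0.63 mg; nicotinic acid 71.23 mg; sodium succinate 182.23 mL; ferric chloride 25.70 mL

Scale factor relative to 1 L: 4.37.
folic acid: 0.327 µmol/L × 441.4 g/mol × 4.37 L ÷ 1000 = 0.63 mg
nicotinic acid: 16.3 mg/L × 4.37 L = 71.23 mg
sodium succinate: V = C2·V2/C1 = 0.834% ÷ 20% × 4370 mL = 182.23 mL
ferric chloride: V = C2·V2/C1 = 0.521 mM × 4370 mL ÷ 88.6 mM = 25.70 mL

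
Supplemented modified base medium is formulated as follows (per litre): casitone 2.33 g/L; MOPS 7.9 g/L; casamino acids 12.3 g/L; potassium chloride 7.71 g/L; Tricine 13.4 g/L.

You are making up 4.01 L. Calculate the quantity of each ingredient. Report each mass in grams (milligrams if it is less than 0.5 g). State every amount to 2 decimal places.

Scale factor relative to 1 L: 4.01.
casitone: 2.33 g/L × 4.01 L = 9.34 g
MOPS: 7.9 g/L × 4.01 L = 31.68 g
casamino acids: 12.3 g/L × 4.01 L = 49.32 g
potassium chloride: 7.71 g/L × 4.01 L = 30.92 g
Tricine: 13.4 g/L × 4.01 L = 53.73 g

casitone 9.34 g; MOPS 31.68 g; casamino acids 49.32 g; potassium chloride 30.92 g; Tricine 53.73 g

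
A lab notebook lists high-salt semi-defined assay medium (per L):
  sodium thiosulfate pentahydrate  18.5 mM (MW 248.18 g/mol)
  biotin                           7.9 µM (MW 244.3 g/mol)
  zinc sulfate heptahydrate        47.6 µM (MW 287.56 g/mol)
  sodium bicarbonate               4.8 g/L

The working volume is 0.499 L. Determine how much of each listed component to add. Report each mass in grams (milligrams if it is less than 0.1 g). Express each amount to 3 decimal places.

sodium thiosulfate pentahydrate 2.291 g; biotin 0.963 mg; zinc sulfate heptahydrate 6.830 mg; sodium bicarbonate 2.395 g

Scale factor relative to 1 L: 0.499.
sodium thiosulfate pentahydrate: 18.5 mmol/L × 248.18 g/mol × 0.499 L ÷ 1000 = 2.291 g
biotin: 7.9 µmol/L × 244.3 g/mol × 0.499 L ÷ 1000 = 0.963 mg
zinc sulfate heptahydrate: 47.6 µmol/L × 287.56 g/mol × 0.499 L ÷ 1000 = 6.830 mg
sodium bicarbonate: 4.8 g/L × 0.499 L = 2.395 g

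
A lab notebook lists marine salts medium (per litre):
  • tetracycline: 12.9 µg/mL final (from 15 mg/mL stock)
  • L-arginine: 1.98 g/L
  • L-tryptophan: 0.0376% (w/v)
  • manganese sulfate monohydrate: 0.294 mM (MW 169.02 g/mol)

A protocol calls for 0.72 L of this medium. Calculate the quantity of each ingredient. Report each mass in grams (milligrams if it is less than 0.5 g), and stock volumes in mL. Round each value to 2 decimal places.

tetracycline 0.62 mL; L-arginine 1.43 g; L-tryptophan 270.72 mg; manganese sulfate monohydrate 35.78 mg

Scale factor relative to 1 L: 0.72.
tetracycline: dilute stock: 12.9 µg/mL × 720 mL ÷ 15000 µg/mL = 0.62 mL
L-arginine: 1.98 g/L × 0.72 L = 1.43 g
L-tryptophan: 0.0376% w/v = 0.376 g/L → 0.376 × 0.72 L = 0.27072 g = 270.72 mg
manganese sulfate monohydrate: 0.294 mmol/L × 169.02 mg/mmol × 0.72 L = 35.78 mg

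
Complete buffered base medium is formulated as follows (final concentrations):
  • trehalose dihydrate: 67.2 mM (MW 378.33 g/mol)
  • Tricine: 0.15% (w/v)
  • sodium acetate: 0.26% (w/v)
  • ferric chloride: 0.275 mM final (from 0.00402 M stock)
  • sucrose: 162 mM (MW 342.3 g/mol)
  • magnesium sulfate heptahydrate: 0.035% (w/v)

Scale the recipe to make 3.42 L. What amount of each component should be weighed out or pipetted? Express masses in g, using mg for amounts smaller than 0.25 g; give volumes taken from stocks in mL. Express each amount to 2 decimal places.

Working volume: 3.42 L.
trehalose dihydrate: 67.2 mmol/L × 378.33 g/mol × 3.42 L ÷ 1000 = 86.95 g
Tricine: 0.15 g per 100 mL × 3420 mL ÷ 100 = 5.13 g
sodium acetate: 0.26% w/v = 2.6 g/L → 2.6 × 3.42 L = 8.89 g
ferric chloride: C1V1 = C2V2 → 0.275 mM × 3420 mL ÷ 4.02 mM = 233.96 mL
sucrose: 162 mmol/L × 342.3 g/mol × 3.42 L ÷ 1000 = 189.65 g
magnesium sulfate heptahydrate: 0.035% w/v = 0.35 g/L → 0.35 × 3.42 L = 1.20 g

trehalose dihydrate 86.95 g; Tricine 5.13 g; sodium acetate 8.89 g; ferric chloride 233.96 mL; sucrose 189.65 g; magnesium sulfate heptahydrate 1.20 g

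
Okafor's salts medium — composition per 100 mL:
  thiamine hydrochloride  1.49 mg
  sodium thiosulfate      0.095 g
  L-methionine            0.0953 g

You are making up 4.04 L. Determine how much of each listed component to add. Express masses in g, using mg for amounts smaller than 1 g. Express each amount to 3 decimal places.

Ratio of target to recipe volume: 4040 / 100 = 40.4.
thiamine hydrochloride: 1.49 mg × (4040 mL / 100 mL) = 60.196 mg
sodium thiosulfate: 0.095 g × (4040 mL / 100 mL) = 3.838 g
L-methionine: 0.0953 g × (4040 mL / 100 mL) = 3.850 g

thiamine hydrochloride 60.196 mg; sodium thiosulfate 3.838 g; L-methionine 3.850 g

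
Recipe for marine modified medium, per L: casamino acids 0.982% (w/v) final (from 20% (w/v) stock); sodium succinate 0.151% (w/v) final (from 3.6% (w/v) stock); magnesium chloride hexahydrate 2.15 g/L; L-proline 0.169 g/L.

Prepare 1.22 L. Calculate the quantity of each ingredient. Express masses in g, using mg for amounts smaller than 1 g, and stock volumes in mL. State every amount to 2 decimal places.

casamino acids 59.90 mL; sodium succinate 51.17 mL; magnesium chloride hexahydrate 2.62 g; L-proline 206.18 mg

Scale factor relative to 1 L: 1.22.
casamino acids: dilute stock: 0.982% ÷ 20% × 1220 mL = 59.90 mL
sodium succinate: C1V1 = C2V2 → 0.151% ÷ 3.6% × 1220 mL = 51.17 mL
magnesium chloride hexahydrate: 2.15 g/L × 1.22 L = 2.62 g
L-proline: 0.169 g/L × 1.22 L = 0.20618 g = 206.18 mg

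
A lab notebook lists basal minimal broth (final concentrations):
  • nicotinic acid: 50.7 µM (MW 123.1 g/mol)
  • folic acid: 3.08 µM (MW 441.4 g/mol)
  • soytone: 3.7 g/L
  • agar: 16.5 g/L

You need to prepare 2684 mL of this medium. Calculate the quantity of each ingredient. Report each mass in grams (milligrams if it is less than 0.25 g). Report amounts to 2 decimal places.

Scale factor relative to 1 L: 2.684.
nicotinic acid: 50.7 µmol/L × 123.1 g/mol × 2.684 L ÷ 1000 = 16.75 mg
folic acid: 3.08 µmol/L × 441.4 g/mol × 2.684 L ÷ 1000 = 3.65 mg
soytone: 3.7 g/L × 2.684 L = 9.93 g
agar: 16.5 g/L × 2.684 L = 44.29 g

nicotinic acid 16.75 mg; folic acid 3.65 mg; soytone 9.93 g; agar 44.29 g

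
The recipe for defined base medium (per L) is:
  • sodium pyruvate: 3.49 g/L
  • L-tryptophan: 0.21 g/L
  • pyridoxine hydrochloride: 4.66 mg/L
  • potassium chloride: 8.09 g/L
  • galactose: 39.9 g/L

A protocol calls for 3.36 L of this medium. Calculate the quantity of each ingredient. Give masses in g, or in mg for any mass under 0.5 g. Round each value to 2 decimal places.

sodium pyruvate 11.73 g; L-tryptophan 0.71 g; pyridoxine hydrochloride 15.66 mg; potassium chloride 27.18 g; galactose 134.06 g

Working volume: 3.36 L.
sodium pyruvate: 3.49 g/L × 3.36 L = 11.73 g
L-tryptophan: 0.21 g/L × 3.36 L = 0.71 g
pyridoxine hydrochloride: 4.66 mg/L × 3.36 L = 15.66 mg
potassium chloride: 8.09 g/L × 3.36 L = 27.18 g
galactose: 39.9 g/L × 3.36 L = 134.06 g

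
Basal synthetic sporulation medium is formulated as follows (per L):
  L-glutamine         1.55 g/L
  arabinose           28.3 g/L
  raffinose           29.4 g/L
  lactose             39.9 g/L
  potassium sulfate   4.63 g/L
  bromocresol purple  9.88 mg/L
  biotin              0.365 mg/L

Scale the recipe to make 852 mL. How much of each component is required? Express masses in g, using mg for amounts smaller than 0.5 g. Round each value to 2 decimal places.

Scale factor relative to 1 L: 0.852.
L-glutamine: 1.55 g/L × 0.852 L = 1.32 g
arabinose: 28.3 g/L × 0.852 L = 24.11 g
raffinose: 29.4 g/L × 0.852 L = 25.05 g
lactose: 39.9 g/L × 0.852 L = 33.99 g
potassium sulfate: 4.63 g/L × 0.852 L = 3.94 g
bromocresol purple: 9.88 mg/L × 0.852 L = 8.42 mg
biotin: 0.365 mg/L × 0.852 L = 0.31 mg

L-glutamine 1.32 g; arabinose 24.11 g; raffinose 25.05 g; lactose 33.99 g; potassium sulfate 3.94 g; bromocresol purple 8.42 mg; biotin 0.31 mg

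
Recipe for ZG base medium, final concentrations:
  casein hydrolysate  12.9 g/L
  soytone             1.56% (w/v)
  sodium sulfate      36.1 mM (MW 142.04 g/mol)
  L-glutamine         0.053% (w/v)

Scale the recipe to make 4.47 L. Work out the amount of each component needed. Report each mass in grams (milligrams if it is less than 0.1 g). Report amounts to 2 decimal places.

Working volume: 4.47 L.
casein hydrolysate: 12.9 g/L × 4.47 L = 57.66 g
soytone: 1.56 g per 100 mL × 4470 mL ÷ 100 = 69.73 g
sodium sulfate: 36.1 mmol/L × 142.04 g/mol × 4.47 L ÷ 1000 = 22.92 g
L-glutamine: 0.053 g per 100 mL × 4470 mL ÷ 100 = 2.37 g

casein hydrolysate 57.66 g; soytone 69.73 g; sodium sulfate 22.92 g; L-glutamine 2.37 g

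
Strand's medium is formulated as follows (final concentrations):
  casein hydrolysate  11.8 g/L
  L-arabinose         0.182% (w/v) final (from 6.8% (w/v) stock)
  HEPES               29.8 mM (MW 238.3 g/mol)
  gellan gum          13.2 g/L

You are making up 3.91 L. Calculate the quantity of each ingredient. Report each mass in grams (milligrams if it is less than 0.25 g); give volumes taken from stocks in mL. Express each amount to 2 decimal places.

casein hydrolysate 46.14 g; L-arabinose 104.65 mL; HEPES 27.77 g; gellan gum 51.61 g

Scale factor relative to 1 L: 3.91.
casein hydrolysate: 11.8 g/L × 3.91 L = 46.14 g
L-arabinose: V = C2·V2/C1 = 0.182% ÷ 6.8% × 3910 mL = 104.65 mL
HEPES: 29.8 mmol/L × 238.3 g/mol × 3.91 L ÷ 1000 = 27.77 g
gellan gum: 13.2 g/L × 3.91 L = 51.61 g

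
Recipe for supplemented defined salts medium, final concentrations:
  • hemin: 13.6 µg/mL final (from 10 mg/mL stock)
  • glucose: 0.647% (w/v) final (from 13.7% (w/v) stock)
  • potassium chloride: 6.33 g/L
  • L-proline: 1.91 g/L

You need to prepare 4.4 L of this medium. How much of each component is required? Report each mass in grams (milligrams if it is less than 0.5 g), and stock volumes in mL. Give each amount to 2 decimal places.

hemin 5.98 mL; glucose 207.80 mL; potassium chloride 27.85 g; L-proline 8.40 g

Working volume: 4.4 L.
hemin: C1V1 = C2V2 → 13.6 µg/mL × 4400 mL ÷ 10000 µg/mL = 5.98 mL
glucose: dilute stock: 0.647% ÷ 13.7% × 4400 mL = 207.80 mL
potassium chloride: 6.33 g/L × 4.4 L = 27.85 g
L-proline: 1.91 g/L × 4.4 L = 8.40 g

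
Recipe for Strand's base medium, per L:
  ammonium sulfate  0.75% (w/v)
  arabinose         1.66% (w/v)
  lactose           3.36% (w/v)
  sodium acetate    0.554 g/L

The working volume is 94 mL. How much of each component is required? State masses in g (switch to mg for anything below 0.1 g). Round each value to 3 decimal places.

ammonium sulfate 0.705 g; arabinose 1.560 g; lactose 3.158 g; sodium acetate 52.076 mg

Target volume = 94 mL = 0.094 L.
ammonium sulfate: 0.75% w/v = 7.5 g/L → 7.5 × 0.094 L = 0.705 g
arabinose: 1.66% w/v = 16.6 g/L → 16.6 × 0.094 L = 1.560 g
lactose: 3.36 g per 100 mL × 94 mL ÷ 100 = 3.158 g
sodium acetate: 0.554 g/L × 0.094 L = 0.052076 g = 52.076 mg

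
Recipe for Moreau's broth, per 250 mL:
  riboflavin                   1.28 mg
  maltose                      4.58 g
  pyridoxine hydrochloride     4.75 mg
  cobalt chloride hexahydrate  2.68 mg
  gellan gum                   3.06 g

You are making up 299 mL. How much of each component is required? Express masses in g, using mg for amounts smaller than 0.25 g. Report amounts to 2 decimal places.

Ratio of target to recipe volume: 299 / 250 = 1.196.
riboflavin: 1.28 mg × (299 mL / 250 mL) = 1.53 mg
maltose: 4.58 g × (299 mL / 250 mL) = 5.48 g
pyridoxine hydrochloride: 4.75 mg × (299 mL / 250 mL) = 5.68 mg
cobalt chloride hexahydrate: 2.68 mg × (299 mL / 250 mL) = 3.21 mg
gellan gum: 3.06 g × (299 mL / 250 mL) = 3.66 g

riboflavin 1.53 mg; maltose 5.48 g; pyridoxine hydrochloride 5.68 mg; cobalt chloride hexahydrate 3.21 mg; gellan gum 3.66 g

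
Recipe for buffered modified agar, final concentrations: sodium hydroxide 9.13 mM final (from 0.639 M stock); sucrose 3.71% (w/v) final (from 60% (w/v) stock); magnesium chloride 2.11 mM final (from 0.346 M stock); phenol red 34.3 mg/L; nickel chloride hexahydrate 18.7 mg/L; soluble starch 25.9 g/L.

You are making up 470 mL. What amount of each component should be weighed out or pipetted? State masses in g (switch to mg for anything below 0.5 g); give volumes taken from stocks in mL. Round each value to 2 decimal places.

Scale factor relative to 1 L: 0.47.
sodium hydroxide: dilute stock: 9.13 mM × 470 mL ÷ 639 mM = 6.72 mL
sucrose: V = C2·V2/C1 = 3.71% ÷ 60% × 470 mL = 29.06 mL
magnesium chloride: V = C2·V2/C1 = 2.11 mM × 470 mL ÷ 346 mM = 2.87 mL
phenol red: 34.3 mg/L × 0.47 L = 16.12 mg
nickel chloride hexahydrate: 18.7 mg/L × 0.47 L = 8.79 mg
soluble starch: 25.9 g/L × 0.47 L = 12.17 g

sodium hydroxide 6.72 mL; sucrose 29.06 mL; magnesium chloride 2.87 mL; phenol red 16.12 mg; nickel chloride hexahydrate 8.79 mg; soluble starch 12.17 g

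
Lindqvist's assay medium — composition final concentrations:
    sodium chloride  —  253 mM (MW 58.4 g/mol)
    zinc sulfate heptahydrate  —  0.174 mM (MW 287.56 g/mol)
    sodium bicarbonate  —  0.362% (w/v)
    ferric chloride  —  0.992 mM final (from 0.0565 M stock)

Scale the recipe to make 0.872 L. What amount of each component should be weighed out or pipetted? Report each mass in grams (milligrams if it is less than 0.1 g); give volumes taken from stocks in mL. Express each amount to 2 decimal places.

sodium chloride 12.88 g; zinc sulfate heptahydrate 43.63 mg; sodium bicarbonate 3.16 g; ferric chloride 15.31 mL

Scale factor relative to 1 L: 0.872.
sodium chloride: 253 mmol/L × 58.4 g/mol × 0.872 L ÷ 1000 = 12.88 g
zinc sulfate heptahydrate: 0.174 mmol/L × 287.56 mg/mmol × 0.872 L = 43.63 mg
sodium bicarbonate: 0.362% w/v = 3.62 g/L → 3.62 × 0.872 L = 3.16 g
ferric chloride: dilute stock: 0.992 mM × 872 mL ÷ 56.5 mM = 15.31 mL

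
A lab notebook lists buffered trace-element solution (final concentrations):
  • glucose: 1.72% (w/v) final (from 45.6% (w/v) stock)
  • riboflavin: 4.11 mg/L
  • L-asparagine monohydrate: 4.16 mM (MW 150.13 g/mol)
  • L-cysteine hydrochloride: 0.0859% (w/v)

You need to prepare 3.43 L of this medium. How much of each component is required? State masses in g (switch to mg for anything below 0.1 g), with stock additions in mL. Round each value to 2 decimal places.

Scale factor relative to 1 L: 3.43.
glucose: C1V1 = C2V2 → 1.72% ÷ 45.6% × 3430 mL = 129.38 mL
riboflavin: 4.11 mg/L × 3.43 L = 14.10 mg
L-asparagine monohydrate: 4.16 mmol/L × 150.13 g/mol × 3.43 L ÷ 1000 = 2.14 g
L-cysteine hydrochloride: 0.0859% w/v = 0.859 g/L → 0.859 × 3.43 L = 2.95 g

glucose 129.38 mL; riboflavin 14.10 mg; L-asparagine monohydrate 2.14 g; L-cysteine hydrochloride 2.95 g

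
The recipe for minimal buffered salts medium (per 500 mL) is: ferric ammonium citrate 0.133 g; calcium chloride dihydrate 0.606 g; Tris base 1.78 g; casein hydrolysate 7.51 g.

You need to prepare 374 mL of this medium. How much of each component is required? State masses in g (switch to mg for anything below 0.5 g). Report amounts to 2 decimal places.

Ratio of target to recipe volume: 374 / 500 = 0.748.
ferric ammonium citrate: 0.133 g × (374 mL / 500 mL) = 0.099484 g = 99.48 mg
calcium chloride dihydrate: 0.606 g × (374 mL / 500 mL) = 0.453288 g = 453.29 mg
Tris base: 1.78 g × (374 mL / 500 mL) = 1.33 g
casein hydrolysate: 7.51 g × (374 mL / 500 mL) = 5.62 g

ferric ammonium citrate 99.48 mg; calcium chloride dihydrate 453.29 mg; Tris base 1.33 g; casein hydrolysate 5.62 g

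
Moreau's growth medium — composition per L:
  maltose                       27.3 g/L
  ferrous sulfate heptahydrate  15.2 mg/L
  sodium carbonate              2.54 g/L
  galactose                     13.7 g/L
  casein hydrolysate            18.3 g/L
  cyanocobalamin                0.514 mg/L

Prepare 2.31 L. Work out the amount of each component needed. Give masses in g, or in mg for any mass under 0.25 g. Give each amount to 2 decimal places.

Working volume: 2.31 L.
maltose: 27.3 g/L × 2.31 L = 63.06 g
ferrous sulfate heptahydrate: 15.2 mg/L × 2.31 L = 35.11 mg
sodium carbonate: 2.54 g/L × 2.31 L = 5.87 g
galactose: 13.7 g/L × 2.31 L = 31.65 g
casein hydrolysate: 18.3 g/L × 2.31 L = 42.27 g
cyanocobalamin: 0.514 mg/L × 2.31 L = 1.19 mg

maltose 63.06 g; ferrous sulfate heptahydrate 35.11 mg; sodium carbonate 5.87 g; galactose 31.65 g; casein hydrolysate 42.27 g; cyanocobalamin 1.19 mg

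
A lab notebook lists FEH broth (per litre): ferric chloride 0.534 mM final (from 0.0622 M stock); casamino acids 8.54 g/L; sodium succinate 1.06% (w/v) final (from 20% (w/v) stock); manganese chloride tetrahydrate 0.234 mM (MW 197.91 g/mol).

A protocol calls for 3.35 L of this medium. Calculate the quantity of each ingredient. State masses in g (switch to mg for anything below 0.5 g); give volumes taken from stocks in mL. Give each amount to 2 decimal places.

Working volume: 3.35 L.
ferric chloride: V = C2·V2/C1 = 0.534 mM × 3350 mL ÷ 62.2 mM = 28.76 mL
casamino acids: 8.54 g/L × 3.35 L = 28.61 g
sodium succinate: dilute stock: 1.06% ÷ 20% × 3350 mL = 177.55 mL
manganese chloride tetrahydrate: 0.234 mmol/L × 197.91 mg/mmol × 3.35 L = 155.14 mg

ferric chloride 28.76 mL; casamino acids 28.61 g; sodium succinate 177.55 mL; manganese chloride tetrahydrate 155.14 mg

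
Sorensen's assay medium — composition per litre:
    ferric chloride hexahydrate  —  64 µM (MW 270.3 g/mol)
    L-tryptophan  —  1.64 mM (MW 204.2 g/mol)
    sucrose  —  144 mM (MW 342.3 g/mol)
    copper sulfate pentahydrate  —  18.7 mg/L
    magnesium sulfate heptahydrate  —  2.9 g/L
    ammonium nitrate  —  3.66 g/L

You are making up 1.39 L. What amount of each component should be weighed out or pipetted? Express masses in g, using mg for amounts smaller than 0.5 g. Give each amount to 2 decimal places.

ferric chloride hexahydrate 24.05 mg; L-tryptophan 465.49 mg; sucrose 68.51 g; copper sulfate pentahydrate 25.99 mg; magnesium sulfate heptahydrate 4.03 g; ammonium nitrate 5.09 g

Scale factor relative to 1 L: 1.39.
ferric chloride hexahydrate: 64 µmol/L × 270.3 g/mol × 1.39 L ÷ 1000 = 24.05 mg
L-tryptophan: 1.64 mmol/L × 204.2 mg/mmol × 1.39 L = 465.49 mg
sucrose: 144 mmol/L × 342.3 g/mol × 1.39 L ÷ 1000 = 68.51 g
copper sulfate pentahydrate: 18.7 mg/L × 1.39 L = 25.99 mg
magnesium sulfate heptahydrate: 2.9 g/L × 1.39 L = 4.03 g
ammonium nitrate: 3.66 g/L × 1.39 L = 5.09 g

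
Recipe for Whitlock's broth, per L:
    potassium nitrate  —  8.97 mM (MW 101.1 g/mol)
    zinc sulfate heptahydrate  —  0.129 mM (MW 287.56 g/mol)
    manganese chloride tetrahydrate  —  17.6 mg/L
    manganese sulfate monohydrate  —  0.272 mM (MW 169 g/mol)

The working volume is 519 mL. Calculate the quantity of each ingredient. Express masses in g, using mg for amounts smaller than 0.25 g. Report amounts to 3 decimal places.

potassium nitrate 0.471 g; zinc sulfate heptahydrate 19.252 mg; manganese chloride tetrahydrate 9.134 mg; manganese sulfate monohydrate 23.857 mg

Scale factor relative to 1 L: 0.519.
potassium nitrate: 8.97 mmol/L × 101.1 g/mol × 0.519 L ÷ 1000 = 0.471 g
zinc sulfate heptahydrate: 0.129 mmol/L × 287.56 mg/mmol × 0.519 L = 19.252 mg
manganese chloride tetrahydrate: 17.6 mg/L × 0.519 L = 9.134 mg
manganese sulfate monohydrate: 0.272 mmol/L × 169 mg/mmol × 0.519 L = 23.857 mg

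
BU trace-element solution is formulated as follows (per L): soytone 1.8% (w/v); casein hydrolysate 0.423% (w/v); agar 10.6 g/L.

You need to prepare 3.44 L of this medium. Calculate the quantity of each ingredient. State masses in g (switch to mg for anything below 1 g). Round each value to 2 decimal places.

soytone 61.92 g; casein hydrolysate 14.55 g; agar 36.46 g

Scale factor relative to 1 L: 3.44.
soytone: 1.8 g per 100 mL × 3440 mL ÷ 100 = 61.92 g
casein hydrolysate: 0.423% w/v = 4.23 g/L → 4.23 × 3.44 L = 14.55 g
agar: 10.6 g/L × 3.44 L = 36.46 g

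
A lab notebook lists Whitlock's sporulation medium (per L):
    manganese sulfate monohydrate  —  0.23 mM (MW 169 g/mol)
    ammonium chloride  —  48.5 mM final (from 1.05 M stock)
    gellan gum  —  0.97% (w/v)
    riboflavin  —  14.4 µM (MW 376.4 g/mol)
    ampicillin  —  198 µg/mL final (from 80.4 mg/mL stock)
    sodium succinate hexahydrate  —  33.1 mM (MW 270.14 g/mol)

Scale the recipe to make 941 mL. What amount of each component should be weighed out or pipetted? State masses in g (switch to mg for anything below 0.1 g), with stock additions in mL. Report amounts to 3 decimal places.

manganese sulfate monohydrate 36.577 mg; ammonium chloride 43.465 mL; gellan gum 9.128 g; riboflavin 5.100 mg; ampicillin 2.317 mL; sodium succinate hexahydrate 8.414 g

Scale factor relative to 1 L: 0.941.
manganese sulfate monohydrate: 0.23 mmol/L × 169 mg/mmol × 0.941 L = 36.577 mg
ammonium chloride: V = C2·V2/C1 = 48.5 mM × 941 mL ÷ 1050 mM = 43.465 mL
gellan gum: 0.97% w/v = 9.7 g/L → 9.7 × 0.941 L = 9.128 g
riboflavin: 14.4 µmol/L × 376.4 g/mol × 0.941 L ÷ 1000 = 5.100 mg
ampicillin: dilute stock: 198 µg/mL × 941 mL ÷ 80400 µg/mL = 2.317 mL
sodium succinate hexahydrate: 33.1 mmol/L × 270.14 g/mol × 0.941 L ÷ 1000 = 8.414 g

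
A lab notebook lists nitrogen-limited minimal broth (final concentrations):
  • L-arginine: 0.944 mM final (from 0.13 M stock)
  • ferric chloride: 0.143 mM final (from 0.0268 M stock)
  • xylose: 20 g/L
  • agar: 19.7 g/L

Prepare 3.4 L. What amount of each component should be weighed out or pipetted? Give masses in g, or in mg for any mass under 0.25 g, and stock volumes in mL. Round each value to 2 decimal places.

Scale factor relative to 1 L: 3.4.
L-arginine: dilute stock: 0.944 mM × 3400 mL ÷ 130 mM = 24.69 mL
ferric chloride: dilute stock: 0.143 mM × 3400 mL ÷ 26.8 mM = 18.14 mL
xylose: 20 g/L × 3.4 L = 68.00 g
agar: 19.7 g/L × 3.4 L = 66.98 g

L-arginine 24.69 mL; ferric chloride 18.14 mL; xylose 68.00 g; agar 66.98 g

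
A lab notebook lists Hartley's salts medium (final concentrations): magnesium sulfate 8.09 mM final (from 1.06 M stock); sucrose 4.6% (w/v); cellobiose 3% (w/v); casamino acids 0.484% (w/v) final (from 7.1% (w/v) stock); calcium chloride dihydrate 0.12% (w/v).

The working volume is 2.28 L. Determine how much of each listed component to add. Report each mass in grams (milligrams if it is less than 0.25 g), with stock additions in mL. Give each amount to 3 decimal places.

Working volume: 2.28 L.
magnesium sulfate: V = C2·V2/C1 = 8.09 mM × 2280 mL ÷ 1060 mM = 17.401 mL
sucrose: 4.6% w/v = 46 g/L → 46 × 2.28 L = 104.880 g
cellobiose: 3 g per 100 mL × 2280 mL ÷ 100 = 68.400 g
casamino acids: V = C2·V2/C1 = 0.484% ÷ 7.1% × 2280 mL = 155.425 mL
calcium chloride dihydrate: 0.12% w/v = 1.2 g/L → 1.2 × 2.28 L = 2.736 g

magnesium sulfate 17.401 mL; sucrose 104.880 g; cellobiose 68.400 g; casamino acids 155.425 mL; calcium chloride dihydrate 2.736 g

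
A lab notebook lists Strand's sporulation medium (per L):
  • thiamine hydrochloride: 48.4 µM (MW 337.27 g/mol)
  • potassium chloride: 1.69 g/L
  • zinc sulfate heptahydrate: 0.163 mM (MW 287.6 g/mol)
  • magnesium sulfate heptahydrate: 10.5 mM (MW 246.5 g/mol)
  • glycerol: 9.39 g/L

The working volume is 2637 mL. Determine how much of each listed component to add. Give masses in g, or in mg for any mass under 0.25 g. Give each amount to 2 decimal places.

Target volume = 2637 mL = 2.637 L.
thiamine hydrochloride: 48.4 µmol/L × 337.27 g/mol × 2.637 L ÷ 1000 = 43.05 mg
potassium chloride: 1.69 g/L × 2.637 L = 4.46 g
zinc sulfate heptahydrate: 0.163 mmol/L × 287.6 mg/mmol × 2.637 L = 123.62 mg
magnesium sulfate heptahydrate: 10.5 mmol/L × 246.5 g/mol × 2.637 L ÷ 1000 = 6.83 g
glycerol: 9.39 g/L × 2.637 L = 24.76 g

thiamine hydrochloride 43.05 mg; potassium chloride 4.46 g; zinc sulfate heptahydrate 123.62 mg; magnesium sulfate heptahydrate 6.83 g; glycerol 24.76 g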